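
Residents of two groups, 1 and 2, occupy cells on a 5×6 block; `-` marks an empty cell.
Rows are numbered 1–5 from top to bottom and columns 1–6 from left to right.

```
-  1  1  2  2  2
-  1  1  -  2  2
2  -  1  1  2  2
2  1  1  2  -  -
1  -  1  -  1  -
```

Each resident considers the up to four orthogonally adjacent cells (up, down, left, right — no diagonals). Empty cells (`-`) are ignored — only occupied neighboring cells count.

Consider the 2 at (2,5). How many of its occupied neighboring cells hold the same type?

3

Occupied neighbors of (2,5): (1,5)=2, (3,5)=2, (2,6)=2.
Same type (2): 3 of 3.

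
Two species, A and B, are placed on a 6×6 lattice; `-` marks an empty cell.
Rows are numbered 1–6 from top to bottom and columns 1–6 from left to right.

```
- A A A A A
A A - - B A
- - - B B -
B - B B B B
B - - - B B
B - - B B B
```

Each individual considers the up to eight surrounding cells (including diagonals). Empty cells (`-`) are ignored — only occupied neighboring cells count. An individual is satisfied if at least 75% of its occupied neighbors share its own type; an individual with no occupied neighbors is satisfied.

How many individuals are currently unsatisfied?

(1,2)A 3/3 satisfied
(1,3)A 3/3 satisfied
(1,4)A 2/3 not
(1,5)A 3/4 satisfied
(1,6)A 2/3 not
(2,1)A 2/2 satisfied
(2,2)A 3/3 satisfied
(2,5)B 2/6 not
(2,6)A 2/4 not
(3,4)B 5/5 satisfied
(3,5)B 5/6 satisfied
(4,1)B 1/1 satisfied
(4,3)B 2/2 satisfied
(4,4)B 5/5 satisfied
(4,5)B 6/6 satisfied
(4,6)B 4/4 satisfied
(5,1)B 2/2 satisfied
(5,5)B 7/7 satisfied
(5,6)B 5/5 satisfied
(6,1)B 1/1 satisfied
(6,4)B 2/2 satisfied
(6,5)B 4/4 satisfied
(6,6)B 3/3 satisfied
Unsatisfied: (1,4), (1,6), (2,5), (2,6) — 4 in total.

4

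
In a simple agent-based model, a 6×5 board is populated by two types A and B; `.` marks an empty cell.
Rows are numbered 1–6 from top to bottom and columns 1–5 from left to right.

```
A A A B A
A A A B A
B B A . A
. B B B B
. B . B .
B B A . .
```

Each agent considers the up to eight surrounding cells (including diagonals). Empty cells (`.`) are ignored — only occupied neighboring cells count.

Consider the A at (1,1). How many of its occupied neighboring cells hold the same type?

3

Occupied neighbors of (1,1): (1,2)=A, (2,1)=A, (2,2)=A.
Same type (A): 3 of 3.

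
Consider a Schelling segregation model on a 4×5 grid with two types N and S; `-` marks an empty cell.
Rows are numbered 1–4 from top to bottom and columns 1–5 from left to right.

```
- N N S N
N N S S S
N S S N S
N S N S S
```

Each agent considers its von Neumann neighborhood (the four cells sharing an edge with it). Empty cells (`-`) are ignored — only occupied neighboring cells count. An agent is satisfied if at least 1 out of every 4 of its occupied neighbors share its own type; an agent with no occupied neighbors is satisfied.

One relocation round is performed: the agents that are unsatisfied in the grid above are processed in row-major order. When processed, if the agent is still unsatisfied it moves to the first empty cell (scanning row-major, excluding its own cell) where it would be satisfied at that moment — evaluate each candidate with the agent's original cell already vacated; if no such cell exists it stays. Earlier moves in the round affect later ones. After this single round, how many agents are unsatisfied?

Initially unsatisfied (in order): (1,5), (3,4), (4,3).
  (1,5) → (1,1).
  (3,4): no empty cell satisfies it; stays.
  (4,3): no empty cell satisfies it; stays.
Resulting grid:
N N N S -
N N S S S
N S S N S
N S N S S
Unsatisfied now: (3,4), (4,3).

2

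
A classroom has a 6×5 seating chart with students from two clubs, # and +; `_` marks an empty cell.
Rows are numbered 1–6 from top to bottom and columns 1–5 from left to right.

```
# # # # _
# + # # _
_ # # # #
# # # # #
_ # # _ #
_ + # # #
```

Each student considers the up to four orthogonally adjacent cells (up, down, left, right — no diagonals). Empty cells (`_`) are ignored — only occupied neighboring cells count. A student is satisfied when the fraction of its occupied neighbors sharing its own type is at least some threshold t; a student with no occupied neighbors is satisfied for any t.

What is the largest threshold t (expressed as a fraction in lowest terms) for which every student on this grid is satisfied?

(1,1)# 2/2
(1,2)# 2/3
(1,3)# 3/3
(1,4)# 2/2
(2,1)# 1/2
(2,2)+ 0/4
(2,3)# 3/4
(2,4)# 3/3
(3,2)# 2/3
(3,3)# 4/4
(3,4)# 4/4
(3,5)# 2/2
(4,1)# 1/1
(4,2)# 4/4
(4,3)# 4/4
(4,4)# 3/3
(4,5)# 3/3
(5,2)# 2/3
(5,3)# 3/3
(5,5)# 2/2
(6,2)+ 0/2
(6,3)# 2/3
(6,4)# 2/2
(6,5)# 2/2
The smallest same-type fraction is 0/4 at (2,2), which reduces to 0/1. Any threshold above that leaves this student unsatisfied.

0/1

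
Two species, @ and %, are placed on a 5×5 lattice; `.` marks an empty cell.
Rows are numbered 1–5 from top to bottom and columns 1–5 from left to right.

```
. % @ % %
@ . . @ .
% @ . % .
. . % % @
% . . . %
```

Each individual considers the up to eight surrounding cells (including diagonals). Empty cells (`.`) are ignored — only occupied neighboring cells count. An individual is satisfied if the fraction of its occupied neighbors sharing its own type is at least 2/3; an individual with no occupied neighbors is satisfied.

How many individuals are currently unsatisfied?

11

Row 1: (1,2)% 0/2 not · (1,3)@ 1/3 not · (1,4)% 1/3 not · (1,5)% 1/2 not
Row 2: (2,1)@ 1/3 not · (2,4)@ 1/4 not
Row 3: (3,1)% 0/2 not · (3,2)@ 1/3 not · (3,4)% 2/4 not
Row 4: (4,3)% 2/3 satisfied · (4,4)% 3/4 satisfied · (4,5)@ 0/3 not
Row 5: (5,1)% 0/0 satisfied · (5,5)% 1/2 not
Unsatisfied: (1,2), (1,3), (1,4), (1,5), (2,1), (2,4), (3,1), (3,2), (3,4), (4,5), (5,5) — 11 in total.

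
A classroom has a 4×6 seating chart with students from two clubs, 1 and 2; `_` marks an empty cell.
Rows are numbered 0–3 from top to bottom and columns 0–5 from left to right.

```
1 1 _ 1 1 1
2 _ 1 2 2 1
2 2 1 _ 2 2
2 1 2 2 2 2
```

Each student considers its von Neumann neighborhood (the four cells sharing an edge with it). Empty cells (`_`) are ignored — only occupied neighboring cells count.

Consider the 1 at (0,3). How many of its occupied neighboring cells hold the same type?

1

Occupied neighbors of (0,3): (1,3)=2, (0,4)=1.
Same type (1): 1 of 2.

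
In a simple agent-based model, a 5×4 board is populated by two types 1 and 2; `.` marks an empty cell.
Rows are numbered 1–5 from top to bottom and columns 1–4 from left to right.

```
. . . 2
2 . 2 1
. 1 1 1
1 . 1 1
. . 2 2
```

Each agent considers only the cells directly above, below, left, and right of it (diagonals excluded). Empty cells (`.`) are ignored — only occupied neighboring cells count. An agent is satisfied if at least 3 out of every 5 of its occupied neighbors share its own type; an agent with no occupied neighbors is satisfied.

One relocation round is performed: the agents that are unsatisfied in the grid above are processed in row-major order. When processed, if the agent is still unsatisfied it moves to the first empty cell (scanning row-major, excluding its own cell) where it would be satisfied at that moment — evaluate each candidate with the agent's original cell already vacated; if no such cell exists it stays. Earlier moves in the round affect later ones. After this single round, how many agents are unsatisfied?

Initially unsatisfied (in order): (1,4), (2,3), (2,4), (5,3), (5,4).
  (1,4) → (1,1).
  (2,3) → (1,2).
  (2,4): now satisfied by earlier moves; stays.
  (5,3) → (1,3).
  (5,4) → (2,2).
Resulting grid:
2 2 2 .
2 2 . 1
. 1 1 1
1 . 1 1
. . . .
Unsatisfied now: (3,2).

1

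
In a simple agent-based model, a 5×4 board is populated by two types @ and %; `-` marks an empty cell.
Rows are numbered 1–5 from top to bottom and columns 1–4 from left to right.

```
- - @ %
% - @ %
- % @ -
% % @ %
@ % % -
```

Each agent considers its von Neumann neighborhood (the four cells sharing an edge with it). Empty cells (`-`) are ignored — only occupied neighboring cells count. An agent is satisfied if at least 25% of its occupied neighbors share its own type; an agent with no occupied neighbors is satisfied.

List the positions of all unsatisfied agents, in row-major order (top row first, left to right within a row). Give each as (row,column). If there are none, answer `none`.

Row 1: (1,3)@ 1/2 ✓ · (1,4)% 1/2 ✓
Row 2: (2,1)% 0/0 ✓ · (2,3)@ 2/3 ✓ · (2,4)% 1/2 ✓
Row 3: (3,2)% 1/2 ✓ · (3,3)@ 2/3 ✓
Row 4: (4,1)% 1/2 ✓ · (4,2)% 3/4 ✓ · (4,3)@ 1/4 ✓ · (4,4)% 0/1 ✗
Row 5: (5,1)@ 0/2 ✗ · (5,2)% 2/3 ✓ · (5,3)% 1/2 ✓

(4,4), (5,1)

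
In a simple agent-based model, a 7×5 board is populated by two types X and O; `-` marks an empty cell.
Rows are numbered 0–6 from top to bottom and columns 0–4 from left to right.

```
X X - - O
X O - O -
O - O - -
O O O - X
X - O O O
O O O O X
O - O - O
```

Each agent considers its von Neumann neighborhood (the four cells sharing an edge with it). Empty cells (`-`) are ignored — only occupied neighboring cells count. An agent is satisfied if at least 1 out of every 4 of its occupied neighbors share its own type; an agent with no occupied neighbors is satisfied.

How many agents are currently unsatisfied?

5

(0,0)X 2/2 ✓
(0,1)X 1/2 ✓
(0,4)O 0/0 ✓
(1,0)X 1/3 ✓
(1,1)O 0/2 ✗
(1,3)O 0/0 ✓
(2,0)O 1/2 ✓
(2,2)O 1/1 ✓
(3,0)O 2/3 ✓
(3,1)O 2/2 ✓
(3,2)O 3/3 ✓
(3,4)X 0/1 ✗
(4,0)X 0/2 ✗
(4,2)O 3/3 ✓
(4,3)O 3/3 ✓
(4,4)O 1/3 ✓
(5,0)O 2/3 ✓
(5,1)O 2/2 ✓
(5,2)O 4/4 ✓
(5,3)O 2/3 ✓
(5,4)X 0/3 ✗
(6,0)O 1/1 ✓
(6,2)O 1/1 ✓
(6,4)O 0/1 ✗
Unsatisfied: (1,1), (3,4), (4,0), (5,4), (6,4) — 5 in total.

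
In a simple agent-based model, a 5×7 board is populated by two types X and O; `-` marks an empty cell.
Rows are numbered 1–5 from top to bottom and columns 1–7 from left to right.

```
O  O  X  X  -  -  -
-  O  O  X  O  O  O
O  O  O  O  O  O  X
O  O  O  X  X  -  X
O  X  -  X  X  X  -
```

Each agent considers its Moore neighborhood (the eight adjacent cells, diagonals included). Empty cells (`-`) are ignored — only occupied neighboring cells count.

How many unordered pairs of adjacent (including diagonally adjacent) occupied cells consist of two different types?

26

Scan each occupied cell's neighbors to the right and below (and the two forward diagonals) so each pair is counted once.
From row 1: 5 unlike of 12 pairs (running 5/12).
From row 2: 7 unlike of 22 pairs (running 12/34).
From row 3: 8 unlike of 22 pairs (running 20/56).
From row 4: 5 unlike of 16 pairs (running 25/72).
From row 5: 1 unlike of 3 pairs (running 26/75).
Total adjacent occupied pairs: 75; unlike-type pairs: 26.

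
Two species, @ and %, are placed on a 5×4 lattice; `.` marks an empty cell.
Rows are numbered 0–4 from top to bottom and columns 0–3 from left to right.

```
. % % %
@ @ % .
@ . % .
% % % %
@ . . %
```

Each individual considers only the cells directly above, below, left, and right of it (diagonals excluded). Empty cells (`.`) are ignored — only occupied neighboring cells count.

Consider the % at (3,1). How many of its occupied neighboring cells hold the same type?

Occupied neighbors of (3,1): (3,0)=%, (3,2)=%.
Same type (%): 2 of 2.

2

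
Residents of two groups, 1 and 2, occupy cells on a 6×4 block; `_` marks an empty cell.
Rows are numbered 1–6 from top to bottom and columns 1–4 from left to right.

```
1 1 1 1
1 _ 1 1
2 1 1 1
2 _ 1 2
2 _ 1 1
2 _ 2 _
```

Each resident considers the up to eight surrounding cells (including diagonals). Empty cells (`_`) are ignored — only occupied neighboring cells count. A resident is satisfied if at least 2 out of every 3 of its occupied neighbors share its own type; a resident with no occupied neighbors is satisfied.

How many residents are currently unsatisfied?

Row 1: (1,1)1 2/2 ✓ · (1,2)1 4/4 ✓ · (1,3)1 4/4 ✓ · (1,4)1 3/3 ✓
Row 2: (2,1)1 3/4 ✓ · (2,3)1 7/7 ✓ · (2,4)1 5/5 ✓
Row 3: (3,1)2 1/3 ✗ · (3,2)1 4/6 ✓ · (3,3)1 5/6 ✓ · (3,4)1 4/5 ✓
Row 4: (4,1)2 2/3 ✓ · (4,3)1 5/6 ✓ · (4,4)2 0/5 ✗
Row 5: (5,1)2 2/2 ✓ · (5,3)1 2/4 ✗ · (5,4)1 2/4 ✗
Row 6: (6,1)2 1/1 ✓ · (6,3)2 0/2 ✗
Unsatisfied: (3,1), (4,4), (5,3), (5,4), (6,3) — 5 in total.

5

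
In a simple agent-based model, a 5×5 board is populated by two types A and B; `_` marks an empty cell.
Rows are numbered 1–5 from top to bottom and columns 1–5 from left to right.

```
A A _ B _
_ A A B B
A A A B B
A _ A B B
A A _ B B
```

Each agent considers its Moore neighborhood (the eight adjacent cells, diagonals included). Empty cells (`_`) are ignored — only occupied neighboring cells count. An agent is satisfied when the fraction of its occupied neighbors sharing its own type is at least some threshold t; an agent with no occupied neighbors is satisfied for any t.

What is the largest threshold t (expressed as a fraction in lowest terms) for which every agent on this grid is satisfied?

1/2

(1,1)A 2/2
(1,2)A 3/3
(1,4)B 2/3
(2,2)A 6/6
(2,3)A 4/7
(2,4)B 4/6
(2,5)B 4/4
(3,1)A 3/3
(3,2)A 6/6
(3,3)A 4/7
(3,4)B 5/8
(3,5)B 5/5
(4,1)A 4/4
(4,3)A 3/6
(4,4)B 5/7
(4,5)B 5/5
(5,1)A 2/2
(5,2)A 3/3
(5,4)B 3/4
(5,5)B 3/3
The smallest same-type fraction is 3/6 at (4,3), which reduces to 1/2. Any threshold above that leaves this agent unsatisfied.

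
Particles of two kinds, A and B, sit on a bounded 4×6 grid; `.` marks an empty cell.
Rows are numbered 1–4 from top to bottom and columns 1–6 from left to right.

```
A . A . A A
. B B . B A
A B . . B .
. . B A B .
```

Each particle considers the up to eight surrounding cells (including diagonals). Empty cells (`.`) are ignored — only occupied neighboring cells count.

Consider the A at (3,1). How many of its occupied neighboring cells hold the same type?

0

Occupied neighbors of (3,1): (2,2)=B, (3,2)=B.
Same type (A): 0 of 2.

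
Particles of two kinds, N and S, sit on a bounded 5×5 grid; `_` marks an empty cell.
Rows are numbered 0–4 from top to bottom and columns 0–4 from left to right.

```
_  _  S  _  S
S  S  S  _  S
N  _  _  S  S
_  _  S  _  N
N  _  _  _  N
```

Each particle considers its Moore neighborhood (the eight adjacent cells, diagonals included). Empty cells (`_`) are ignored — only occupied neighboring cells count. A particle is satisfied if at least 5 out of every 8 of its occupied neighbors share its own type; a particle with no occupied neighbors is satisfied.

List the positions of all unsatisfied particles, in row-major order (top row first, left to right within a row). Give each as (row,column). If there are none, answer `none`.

Row 0: (0,2)S 2/2 ok · (0,4)S 1/1 ok
Row 1: (1,0)S 1/2 unhappy · (1,1)S 3/4 ok · (1,2)S 3/3 ok · (1,4)S 3/3 ok
Row 2: (2,0)N 0/2 unhappy · (2,3)S 4/5 ok · (2,4)S 2/3 ok
Row 3: (3,2)S 1/1 ok · (3,4)N 1/3 unhappy
Row 4: (4,0)N 0/0 ok · (4,4)N 1/1 ok

(1,0), (2,0), (3,4)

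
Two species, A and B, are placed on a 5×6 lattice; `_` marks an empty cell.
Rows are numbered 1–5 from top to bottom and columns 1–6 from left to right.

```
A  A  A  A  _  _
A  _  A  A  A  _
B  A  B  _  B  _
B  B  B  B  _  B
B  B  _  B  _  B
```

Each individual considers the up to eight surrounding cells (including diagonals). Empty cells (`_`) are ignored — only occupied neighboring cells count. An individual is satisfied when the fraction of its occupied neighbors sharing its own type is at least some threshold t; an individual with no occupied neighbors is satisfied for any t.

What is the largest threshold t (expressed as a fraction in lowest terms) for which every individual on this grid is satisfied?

(1,1)A 2/2
(1,2)A 4/4
(1,3)A 4/4
(1,4)A 4/4
(2,1)A 3/4
(2,3)A 5/6
(2,4)A 4/6
(2,5)A 2/3
(3,1)B 2/4
(3,2)A 2/7
(3,3)B 3/6
(3,5)B 2/4
(4,1)B 4/5
(4,2)B 6/7
(4,3)B 5/6
(4,4)B 4/4
(4,6)B 2/2
(5,1)B 3/3
(5,2)B 4/4
(5,4)B 2/2
(5,6)B 1/1
The smallest same-type fraction is 2/7 at (3,2), which reduces to 2/7. Any threshold above that leaves this individual unsatisfied.

2/7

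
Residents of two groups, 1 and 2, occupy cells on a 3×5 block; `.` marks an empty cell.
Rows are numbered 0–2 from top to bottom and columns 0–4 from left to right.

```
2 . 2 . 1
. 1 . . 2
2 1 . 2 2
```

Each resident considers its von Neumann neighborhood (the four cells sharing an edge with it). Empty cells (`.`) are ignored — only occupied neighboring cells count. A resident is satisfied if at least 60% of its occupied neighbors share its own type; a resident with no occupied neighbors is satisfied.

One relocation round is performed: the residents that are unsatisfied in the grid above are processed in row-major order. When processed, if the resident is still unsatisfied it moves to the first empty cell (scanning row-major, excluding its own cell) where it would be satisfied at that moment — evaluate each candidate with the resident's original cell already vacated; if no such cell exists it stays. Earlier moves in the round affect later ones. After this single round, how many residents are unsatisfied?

1

Initially unsatisfied (in order): (0,4), (1,4), (2,0), (2,1).
  (0,4): no empty cell satisfies it; stays.
  (1,4) → (0,1).
  (2,0) → (1,3).
  (2,1): now satisfied by earlier moves; stays.
Resulting grid:
2 2 2 . 1
. 1 . 2 .
. 1 . 2 2
Unsatisfied now: (1,1).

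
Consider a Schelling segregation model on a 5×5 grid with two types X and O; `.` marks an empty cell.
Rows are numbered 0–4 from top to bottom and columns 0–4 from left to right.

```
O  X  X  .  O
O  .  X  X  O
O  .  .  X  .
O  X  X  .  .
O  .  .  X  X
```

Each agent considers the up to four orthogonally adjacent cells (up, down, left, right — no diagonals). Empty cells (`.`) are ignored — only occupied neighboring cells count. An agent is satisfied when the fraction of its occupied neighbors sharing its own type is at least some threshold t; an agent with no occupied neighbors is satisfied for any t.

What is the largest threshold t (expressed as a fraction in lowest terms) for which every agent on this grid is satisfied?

1/2

(0,0)O 1/2
(0,1)X 1/2
(0,2)X 2/2
(0,4)O 1/1
(1,0)O 2/2
(1,2)X 2/2
(1,3)X 2/3
(1,4)O 1/2
(2,0)O 2/2
(2,3)X 1/1
(3,0)O 2/3
(3,1)X 1/2
(3,2)X 1/1
(4,0)O 1/1
(4,3)X 1/1
(4,4)X 1/1
The smallest same-type fraction is 1/2 at (0,0), which reduces to 1/2. Any threshold above that leaves this agent unsatisfied.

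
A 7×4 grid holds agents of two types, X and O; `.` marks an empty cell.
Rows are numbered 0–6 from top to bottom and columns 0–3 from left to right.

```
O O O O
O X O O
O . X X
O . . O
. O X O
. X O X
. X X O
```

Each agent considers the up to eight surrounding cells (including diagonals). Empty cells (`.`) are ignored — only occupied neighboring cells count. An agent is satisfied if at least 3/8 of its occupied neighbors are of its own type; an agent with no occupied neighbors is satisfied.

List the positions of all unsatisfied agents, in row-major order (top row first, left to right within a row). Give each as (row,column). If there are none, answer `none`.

(1,1), (2,3), (3,3), (4,2), (6,3)

Row 0: (0,0)O 2/3 satisfied · (0,1)O 4/5 satisfied · (0,2)O 4/5 satisfied · (0,3)O 3/3 satisfied
Row 1: (1,0)O 3/4 satisfied · (1,1)X 1/7 not · (1,2)O 4/7 satisfied · (1,3)O 3/5 satisfied
Row 2: (2,0)O 2/3 satisfied · (2,2)X 2/5 satisfied · (2,3)X 1/4 not
Row 3: (3,0)O 2/2 satisfied · (3,3)O 1/4 not
Row 4: (4,1)O 2/4 satisfied · (4,2)X 2/6 not · (4,3)O 2/4 satisfied
Row 5: (5,1)X 3/5 satisfied · (5,2)O 3/8 satisfied · (5,3)X 2/5 satisfied
Row 6: (6,1)X 2/3 satisfied · (6,2)X 3/5 satisfied · (6,3)O 1/3 not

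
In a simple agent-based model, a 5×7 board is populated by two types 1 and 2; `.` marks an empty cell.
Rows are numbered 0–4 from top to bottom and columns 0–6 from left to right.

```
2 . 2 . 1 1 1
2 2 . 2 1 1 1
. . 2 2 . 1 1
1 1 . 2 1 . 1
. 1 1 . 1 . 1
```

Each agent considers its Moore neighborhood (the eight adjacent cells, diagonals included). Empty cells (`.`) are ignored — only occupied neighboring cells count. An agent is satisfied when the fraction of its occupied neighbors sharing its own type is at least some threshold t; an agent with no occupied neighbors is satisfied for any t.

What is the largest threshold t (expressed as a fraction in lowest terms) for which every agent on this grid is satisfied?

(0,0)2 2/2
(0,2)2 2/2
(0,4)1 3/4
(0,5)1 5/5
(0,6)1 3/3
(1,0)2 2/2
(1,1)2 4/4
(1,3)2 3/5
(1,4)1 4/6
(1,5)1 7/7
(1,6)1 5/5
(2,2)2 4/5
(2,3)2 3/5
(2,5)1 6/6
(2,6)1 4/4
(3,0)1 2/2
(3,1)1 3/4
(3,3)2 2/5
(3,4)1 2/4
(3,6)1 3/3
(4,1)1 3/3
(4,2)1 2/3
(4,4)1 1/2
(4,6)1 1/1
The smallest same-type fraction is 2/5 at (3,3), which reduces to 2/5. Any threshold above that leaves this agent unsatisfied.

2/5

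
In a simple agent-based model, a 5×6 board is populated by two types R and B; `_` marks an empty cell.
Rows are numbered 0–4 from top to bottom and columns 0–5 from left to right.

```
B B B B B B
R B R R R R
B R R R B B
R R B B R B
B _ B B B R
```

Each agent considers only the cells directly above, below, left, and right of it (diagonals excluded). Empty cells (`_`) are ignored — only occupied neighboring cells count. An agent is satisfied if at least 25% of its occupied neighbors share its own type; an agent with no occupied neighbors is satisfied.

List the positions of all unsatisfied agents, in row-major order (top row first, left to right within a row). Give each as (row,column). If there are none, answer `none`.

(1,0), (2,0), (3,4), (4,0), (4,5)

Row 0: (0,0)B 1/2 ok · (0,1)B 3/3 ok · (0,2)B 2/3 ok · (0,3)B 2/3 ok · (0,4)B 2/3 ok · (0,5)B 1/2 ok
Row 1: (1,0)R 0/3 unhappy · (1,1)B 1/4 ok · (1,2)R 2/4 ok · (1,3)R 3/4 ok · (1,4)R 2/4 ok · (1,5)R 1/3 ok
Row 2: (2,0)B 0/3 unhappy · (2,1)R 2/4 ok · (2,2)R 3/4 ok · (2,3)R 2/4 ok · (2,4)B 1/4 ok · (2,5)B 2/3 ok
Row 3: (3,0)R 1/3 ok · (3,1)R 2/3 ok · (3,2)B 2/4 ok · (3,3)B 2/4 ok · (3,4)R 0/4 unhappy · (3,5)B 1/3 ok
Row 4: (4,0)B 0/1 unhappy · (4,2)B 2/2 ok · (4,3)B 3/3 ok · (4,4)B 1/3 ok · (4,5)R 0/2 unhappy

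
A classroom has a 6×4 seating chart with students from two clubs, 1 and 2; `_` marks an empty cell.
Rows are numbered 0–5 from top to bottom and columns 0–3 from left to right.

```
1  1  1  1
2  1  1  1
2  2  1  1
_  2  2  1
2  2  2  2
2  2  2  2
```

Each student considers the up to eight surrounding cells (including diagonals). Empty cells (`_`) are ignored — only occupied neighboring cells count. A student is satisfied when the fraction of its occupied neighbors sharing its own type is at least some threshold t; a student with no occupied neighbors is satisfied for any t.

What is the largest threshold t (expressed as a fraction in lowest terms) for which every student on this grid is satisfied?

2/5

(0,0)1 2/3
(0,1)1 4/5
(0,2)1 5/5
(0,3)1 3/3
(1,0)2 2/5
(1,1)1 5/8
(1,2)1 7/8
(1,3)1 5/5
(2,0)2 3/4
(2,1)2 4/7
(2,2)1 5/8
(2,3)1 4/5
(3,1)2 6/7
(3,2)2 5/8
(3,3)1 2/5
(4,0)2 4/4
(4,1)2 7/7
(4,2)2 7/8
(4,3)2 4/5
(5,0)2 3/3
(5,1)2 5/5
(5,2)2 5/5
(5,3)2 3/3
The smallest same-type fraction is 2/5 at (1,0), which reduces to 2/5. Any threshold above that leaves this student unsatisfied.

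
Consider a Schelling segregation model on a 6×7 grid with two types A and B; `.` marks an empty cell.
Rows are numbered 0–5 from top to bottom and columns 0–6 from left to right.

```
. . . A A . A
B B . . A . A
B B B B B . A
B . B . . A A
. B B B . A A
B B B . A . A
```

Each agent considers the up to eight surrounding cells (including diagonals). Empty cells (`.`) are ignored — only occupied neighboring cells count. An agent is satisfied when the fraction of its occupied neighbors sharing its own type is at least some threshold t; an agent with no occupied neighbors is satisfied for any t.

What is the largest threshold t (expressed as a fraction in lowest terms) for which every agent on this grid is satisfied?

Row 0: (0,3)A 2/2 · (0,4)A 2/2 · (0,6)A 1/1
Row 1: (1,0)B 3/3 · (1,1)B 4/4 · (1,4)A 2/4 · (1,6)A 2/2
Row 2: (2,0)B 4/4 · (2,1)B 6/6 · (2,2)B 4/4 · (2,3)B 3/4 · (2,4)B 1/3 · (2,6)A 3/3
Row 3: (3,0)B 3/3 · (3,2)B 6/6 · (3,5)A 4/5 · (3,6)A 4/4
Row 4: (4,1)B 6/6 · (4,2)B 5/5 · (4,3)B 3/4 · (4,5)A 5/5 · (4,6)A 4/4
Row 5: (5,0)B 2/2 · (5,1)B 4/4 · (5,2)B 4/4 · (5,4)A 1/2 · (5,6)A 2/2
The smallest same-type fraction is 1/3 at (2,4), which reduces to 1/3. Any threshold above that leaves this agent unsatisfied.

1/3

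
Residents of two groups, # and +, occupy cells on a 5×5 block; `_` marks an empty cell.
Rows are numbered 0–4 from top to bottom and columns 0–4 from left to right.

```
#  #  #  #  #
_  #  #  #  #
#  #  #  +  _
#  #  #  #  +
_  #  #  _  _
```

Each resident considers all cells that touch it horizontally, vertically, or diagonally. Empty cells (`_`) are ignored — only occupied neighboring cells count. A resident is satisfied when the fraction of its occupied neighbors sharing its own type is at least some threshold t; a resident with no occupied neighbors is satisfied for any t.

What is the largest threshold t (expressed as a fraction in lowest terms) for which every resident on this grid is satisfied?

Row 0: (0,0)# 2/2 · (0,1)# 4/4 · (0,2)# 5/5 · (0,3)# 5/5 · (0,4)# 3/3
Row 1: (1,1)# 7/7 · (1,2)# 7/8 · (1,3)# 6/7 · (1,4)# 3/4
Row 2: (2,0)# 4/4 · (2,1)# 7/7 · (2,2)# 7/8 · (2,3)+ 1/7
Row 3: (3,0)# 4/4 · (3,1)# 7/7 · (3,2)# 6/7 · (3,3)# 3/5 · (3,4)+ 1/2
Row 4: (4,1)# 4/4 · (4,2)# 4/4
The smallest same-type fraction is 1/7 at (2,3), which reduces to 1/7. Any threshold above that leaves this resident unsatisfied.

1/7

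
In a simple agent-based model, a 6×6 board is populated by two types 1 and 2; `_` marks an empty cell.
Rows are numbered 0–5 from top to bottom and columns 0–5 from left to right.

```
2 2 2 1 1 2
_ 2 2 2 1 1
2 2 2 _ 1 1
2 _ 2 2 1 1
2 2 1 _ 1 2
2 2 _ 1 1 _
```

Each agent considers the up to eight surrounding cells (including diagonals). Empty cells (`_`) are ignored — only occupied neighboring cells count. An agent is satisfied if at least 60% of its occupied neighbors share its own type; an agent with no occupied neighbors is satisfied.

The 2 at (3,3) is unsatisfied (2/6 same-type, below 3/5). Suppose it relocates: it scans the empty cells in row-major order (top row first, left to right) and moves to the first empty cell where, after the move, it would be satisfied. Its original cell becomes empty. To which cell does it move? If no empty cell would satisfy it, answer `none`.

Vacating (3,3). Empty cells in order:
  (1,0): 5/5 same-type → satisfied — stop here.

(1,0)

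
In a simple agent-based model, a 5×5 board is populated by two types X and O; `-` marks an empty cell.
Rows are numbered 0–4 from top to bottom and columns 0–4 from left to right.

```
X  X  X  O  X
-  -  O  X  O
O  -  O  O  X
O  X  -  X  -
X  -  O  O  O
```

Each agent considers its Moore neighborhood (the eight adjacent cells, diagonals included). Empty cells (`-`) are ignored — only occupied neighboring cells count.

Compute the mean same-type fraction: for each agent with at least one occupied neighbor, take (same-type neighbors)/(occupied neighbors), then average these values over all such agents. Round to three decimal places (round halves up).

(0,0)X 1/1
(0,1)X 2/3
(0,2)X 2/4
(0,3)O 2/5
(0,4)X 1/3
(1,2)O 3/6
(1,3)X 3/8
(1,4)O 2/5
(2,0)O 1/2
(2,2)O 2/5
(2,3)O 3/6
(2,4)X 2/4
(3,0)O 1/3
(3,1)X 1/5
(3,3)X 1/6
(4,0)X 1/2
(4,2)O 1/3
(4,3)O 2/3
(4,4)O 1/2
Sum over 19 agents: 1/1 + 2/3 + 2/4 + 2/5 + 1/3 + 3/6 + 3/8 + 2/5 + 1/2 + 2/5 + 3/6 + 2/4 + 1/3 + 1/5 + 1/6 + 1/2 + 1/3 + 2/3 + 1/2 = 351/40; mean = 351/40 ÷ 19 = 351/760 = 0.461842… → 0.462.

0.462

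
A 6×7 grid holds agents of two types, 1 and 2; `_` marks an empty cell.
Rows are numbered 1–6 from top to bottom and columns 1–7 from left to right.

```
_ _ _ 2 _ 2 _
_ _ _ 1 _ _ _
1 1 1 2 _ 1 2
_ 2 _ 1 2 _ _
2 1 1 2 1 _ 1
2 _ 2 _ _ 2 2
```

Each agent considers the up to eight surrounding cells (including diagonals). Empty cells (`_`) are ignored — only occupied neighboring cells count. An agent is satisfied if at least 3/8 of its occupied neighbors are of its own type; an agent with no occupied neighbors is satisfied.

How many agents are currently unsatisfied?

11

Row 1: (1,4)2 0/1 unhappy · (1,6)2 0/0 ok
Row 2: (2,4)1 1/3 unhappy
Row 3: (3,1)1 1/2 ok · (3,2)1 2/3 ok · (3,3)1 3/5 ok · (3,4)2 1/4 unhappy · (3,6)1 0/2 unhappy · (3,7)2 0/1 unhappy
Row 4: (4,2)2 1/6 unhappy · (4,4)1 3/6 ok · (4,5)2 2/5 ok
Row 5: (5,1)2 2/3 ok · (5,2)1 1/5 unhappy · (5,3)1 2/5 ok · (5,4)2 2/5 ok · (5,5)1 1/4 unhappy · (5,7)1 0/2 unhappy
Row 6: (6,1)2 1/2 ok · (6,3)2 1/3 unhappy · (6,6)2 1/3 unhappy · (6,7)2 1/2 ok
Unsatisfied: (1,4), (2,4), (3,4), (3,6), (3,7), (4,2), (5,2), (5,5), (5,7), (6,3), (6,6) — 11 in total.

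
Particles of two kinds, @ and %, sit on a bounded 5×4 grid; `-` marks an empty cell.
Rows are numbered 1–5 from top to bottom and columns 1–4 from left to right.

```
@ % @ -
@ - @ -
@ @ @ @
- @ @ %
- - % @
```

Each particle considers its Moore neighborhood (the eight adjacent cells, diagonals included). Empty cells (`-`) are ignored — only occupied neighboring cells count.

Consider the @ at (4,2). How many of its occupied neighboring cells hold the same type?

Occupied neighbors of (4,2): (3,1)=@, (3,2)=@, (3,3)=@, (4,3)=@, (5,3)=%.
Same type (@): 4 of 5.

4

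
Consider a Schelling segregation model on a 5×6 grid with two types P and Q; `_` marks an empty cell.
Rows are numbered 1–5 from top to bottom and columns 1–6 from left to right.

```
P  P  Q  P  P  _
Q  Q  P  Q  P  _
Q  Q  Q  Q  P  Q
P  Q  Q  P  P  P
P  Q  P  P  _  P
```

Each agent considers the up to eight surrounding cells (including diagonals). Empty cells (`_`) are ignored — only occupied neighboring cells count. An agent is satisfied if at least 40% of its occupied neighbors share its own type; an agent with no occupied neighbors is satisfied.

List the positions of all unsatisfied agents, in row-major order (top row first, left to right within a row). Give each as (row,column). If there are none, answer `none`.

(1,1), (2,3), (2,4), (3,4), (3,6), (4,1), (5,1)

(1,1)P 1/3 not
(1,2)P 2/5 satisfied
(1,3)Q 2/5 satisfied
(1,4)P 3/5 satisfied
(1,5)P 2/3 satisfied
(2,1)Q 3/5 satisfied
(2,2)Q 5/8 satisfied
(2,3)P 2/8 not
(2,4)Q 3/8 not
(2,5)P 3/6 satisfied
(3,1)Q 4/5 satisfied
(3,2)Q 6/8 satisfied
(3,3)Q 6/8 satisfied
(3,4)Q 3/8 not
(3,5)P 4/7 satisfied
(3,6)Q 0/4 not
(4,1)P 1/5 not
(4,2)Q 5/8 satisfied
(4,3)Q 5/8 satisfied
(4,4)P 4/7 satisfied
(4,5)P 5/7 satisfied
(4,6)P 3/4 satisfied
(5,1)P 1/3 not
(5,2)Q 2/5 satisfied
(5,3)P 2/5 satisfied
(5,4)P 3/4 satisfied
(5,6)P 2/2 satisfied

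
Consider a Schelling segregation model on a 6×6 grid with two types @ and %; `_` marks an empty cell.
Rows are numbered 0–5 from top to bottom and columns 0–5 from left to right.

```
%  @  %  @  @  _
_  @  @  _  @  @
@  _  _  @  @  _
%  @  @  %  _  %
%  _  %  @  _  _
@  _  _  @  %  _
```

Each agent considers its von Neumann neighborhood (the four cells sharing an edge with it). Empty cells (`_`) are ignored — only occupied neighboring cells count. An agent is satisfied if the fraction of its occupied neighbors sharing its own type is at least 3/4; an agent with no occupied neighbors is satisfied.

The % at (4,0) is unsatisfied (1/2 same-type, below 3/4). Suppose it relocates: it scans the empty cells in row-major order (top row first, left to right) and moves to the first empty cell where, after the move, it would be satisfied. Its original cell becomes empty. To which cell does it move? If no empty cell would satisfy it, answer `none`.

Vacating (4,0). Empty cells in order:
  (0,5): 0/2 same-type → still unsatisfied.
  (1,0): 1/3 same-type → still unsatisfied.
  (1,3): 0/4 same-type → still unsatisfied.
  (2,1): 0/3 same-type → still unsatisfied.
  (2,2): 0/3 same-type → still unsatisfied.
  (2,5): 1/3 same-type → still unsatisfied.
  (3,4): 2/3 same-type → still unsatisfied.
  (4,1): 1/2 same-type → still unsatisfied.
  (4,4): 1/2 same-type → still unsatisfied.
  (4,5): 1/1 same-type → satisfied — stop here.

(4,5)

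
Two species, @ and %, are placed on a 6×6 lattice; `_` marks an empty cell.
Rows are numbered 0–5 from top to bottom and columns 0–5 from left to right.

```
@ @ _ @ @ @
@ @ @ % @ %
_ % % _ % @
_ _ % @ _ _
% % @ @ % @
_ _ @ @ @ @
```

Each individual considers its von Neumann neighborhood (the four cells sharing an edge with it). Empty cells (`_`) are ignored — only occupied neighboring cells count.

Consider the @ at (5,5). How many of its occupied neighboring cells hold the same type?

2

Occupied neighbors of (5,5): (4,5)=@, (5,4)=@.
Same type (@): 2 of 2.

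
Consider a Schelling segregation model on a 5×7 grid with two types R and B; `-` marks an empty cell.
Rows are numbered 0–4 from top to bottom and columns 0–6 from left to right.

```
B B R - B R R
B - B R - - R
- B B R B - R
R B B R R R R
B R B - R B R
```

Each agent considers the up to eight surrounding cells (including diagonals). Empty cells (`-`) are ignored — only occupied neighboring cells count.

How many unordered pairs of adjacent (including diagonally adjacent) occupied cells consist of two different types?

Scan each occupied cell's neighbors to the right and below (and the two forward diagonals) so each pair is counted once.
From row 0: 4 unlike of 12 pairs (running 4/12).
From row 1: 4 unlike of 9 pairs (running 8/21).
From row 2: 8 unlike of 17 pairs (running 16/38).
From row 3: 9 unlike of 22 pairs (running 25/60).
From row 4: 4 unlike of 4 pairs (running 29/64).
Total adjacent occupied pairs: 64; unlike-type pairs: 29.

29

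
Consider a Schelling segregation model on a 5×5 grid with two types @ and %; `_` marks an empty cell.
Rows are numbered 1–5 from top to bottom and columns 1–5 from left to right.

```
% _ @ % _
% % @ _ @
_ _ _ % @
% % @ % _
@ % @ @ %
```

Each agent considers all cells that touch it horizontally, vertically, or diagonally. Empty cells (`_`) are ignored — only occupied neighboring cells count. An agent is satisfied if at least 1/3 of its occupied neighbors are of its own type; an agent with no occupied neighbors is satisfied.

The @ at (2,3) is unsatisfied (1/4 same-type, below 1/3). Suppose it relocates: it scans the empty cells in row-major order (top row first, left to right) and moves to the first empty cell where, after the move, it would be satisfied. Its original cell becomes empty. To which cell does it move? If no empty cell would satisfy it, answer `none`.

(1,5)

Vacating (2,3). Empty cells in order:
  (1,2): 1/4 same-type → still unsatisfied.
  (1,5): 1/2 same-type → satisfied — stop here.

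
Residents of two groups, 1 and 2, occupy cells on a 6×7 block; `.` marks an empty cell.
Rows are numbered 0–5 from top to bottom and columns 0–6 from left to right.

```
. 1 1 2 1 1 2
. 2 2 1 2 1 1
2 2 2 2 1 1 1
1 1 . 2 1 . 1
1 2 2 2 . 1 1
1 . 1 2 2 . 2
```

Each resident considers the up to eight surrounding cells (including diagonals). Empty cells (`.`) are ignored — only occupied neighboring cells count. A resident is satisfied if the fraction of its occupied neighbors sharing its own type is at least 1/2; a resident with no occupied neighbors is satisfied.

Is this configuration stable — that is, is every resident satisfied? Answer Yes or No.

No

(0,1)1 1/3 unhappy
(0,2)1 2/5 unhappy
(0,3)2 2/5 unhappy
(0,4)1 3/5 ok
(0,5)1 3/5 ok
(0,6)2 0/3 unhappy
(1,1)2 4/6 ok
(1,2)2 5/8 ok
(1,3)1 3/8 unhappy
(1,4)2 2/8 unhappy
(1,5)1 6/8 ok
(1,6)1 4/5 ok
(2,0)2 2/4 ok
(2,1)2 4/6 ok
(2,2)2 5/7 ok
(2,3)2 4/7 ok
(2,4)1 4/7 ok
(2,5)1 6/7 ok
(2,6)1 4/4 ok
(3,0)1 2/5 unhappy
(3,1)1 2/7 unhappy
(3,3)2 4/6 ok
(3,4)1 3/6 ok
(3,6)1 4/4 ok
(4,0)1 3/4 ok
(4,1)2 1/6 unhappy
(4,2)2 4/6 ok
(4,3)2 4/6 ok
(4,5)1 3/5 ok
(4,6)1 2/3 ok
(5,0)1 1/2 ok
(5,2)1 0/4 unhappy
(5,3)2 3/4 ok
(5,4)2 2/3 ok
(5,6)2 0/2 unhappy
For instance (0,1) has only 1/3 same-type neighbors, below 1/2.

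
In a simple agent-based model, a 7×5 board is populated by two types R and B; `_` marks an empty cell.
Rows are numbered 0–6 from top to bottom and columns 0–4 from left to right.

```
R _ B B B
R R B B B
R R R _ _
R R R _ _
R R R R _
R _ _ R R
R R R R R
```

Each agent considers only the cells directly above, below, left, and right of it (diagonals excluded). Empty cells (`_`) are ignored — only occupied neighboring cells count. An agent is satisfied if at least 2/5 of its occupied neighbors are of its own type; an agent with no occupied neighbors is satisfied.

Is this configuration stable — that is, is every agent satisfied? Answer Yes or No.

Yes

(0,0)R 1/1 ok
(0,2)B 2/2 ok
(0,3)B 3/3 ok
(0,4)B 2/2 ok
(1,0)R 3/3 ok
(1,1)R 2/3 ok
(1,2)B 2/4 ok
(1,3)B 3/3 ok
(1,4)B 2/2 ok
(2,0)R 3/3 ok
(2,1)R 4/4 ok
(2,2)R 2/3 ok
(3,0)R 3/3 ok
(3,1)R 4/4 ok
(3,2)R 3/3 ok
(4,0)R 3/3 ok
(4,1)R 3/3 ok
(4,2)R 3/3 ok
(4,3)R 2/2 ok
(5,0)R 2/2 ok
(5,3)R 3/3 ok
(5,4)R 2/2 ok
(6,0)R 2/2 ok
(6,1)R 2/2 ok
(6,2)R 2/2 ok
(6,3)R 3/3 ok
(6,4)R 2/2 ok
All meet the threshold, so the configuration is stable.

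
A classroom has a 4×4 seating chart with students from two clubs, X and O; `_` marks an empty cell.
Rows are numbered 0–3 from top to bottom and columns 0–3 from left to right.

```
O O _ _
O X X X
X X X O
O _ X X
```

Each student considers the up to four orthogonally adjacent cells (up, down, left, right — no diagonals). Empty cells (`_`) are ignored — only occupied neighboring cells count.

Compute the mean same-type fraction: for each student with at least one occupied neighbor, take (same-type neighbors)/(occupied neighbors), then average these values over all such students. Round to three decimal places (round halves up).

(0,0)O 2/2
(0,1)O 1/2
(1,0)O 1/3
(1,1)X 2/4
(1,2)X 3/3
(1,3)X 1/2
(2,0)X 1/3
(2,1)X 3/3
(2,2)X 3/4
(2,3)O 0/3
(3,0)O 0/1
(3,2)X 2/2
(3,3)X 1/2
Sum over 13 students: 2/2 + 1/2 + 1/3 + 2/4 + 3/3 + 1/2 + 1/3 + 3/3 + 3/4 + 0/3 + 0/1 + 2/2 + 1/2 = 89/12; mean = 89/12 ÷ 13 = 89/156 = 0.570512… → 0.571.

0.571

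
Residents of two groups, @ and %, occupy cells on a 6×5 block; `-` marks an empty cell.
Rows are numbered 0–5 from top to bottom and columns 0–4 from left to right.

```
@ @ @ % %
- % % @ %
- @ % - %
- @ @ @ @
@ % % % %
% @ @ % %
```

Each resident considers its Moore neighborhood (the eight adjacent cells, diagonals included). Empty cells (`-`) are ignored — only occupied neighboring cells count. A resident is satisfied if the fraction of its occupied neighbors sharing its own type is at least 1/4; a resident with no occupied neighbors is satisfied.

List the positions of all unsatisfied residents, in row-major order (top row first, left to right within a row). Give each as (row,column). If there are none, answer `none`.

(1,3), (5,2)

Row 0: (0,0)@ 1/2 ✓ · (0,1)@ 2/4 ✓ · (0,2)@ 2/5 ✓ · (0,3)% 3/5 ✓ · (0,4)% 2/3 ✓
Row 1: (1,1)% 2/6 ✓ · (1,2)% 3/7 ✓ · (1,3)@ 1/7 ✗ · (1,4)% 3/4 ✓
Row 2: (2,1)@ 2/5 ✓ · (2,2)% 2/7 ✓ · (2,4)% 1/4 ✓
Row 3: (3,1)@ 3/6 ✓ · (3,2)@ 3/7 ✓ · (3,3)@ 2/7 ✓ · (3,4)@ 1/4 ✓
Row 4: (4,0)@ 2/4 ✓ · (4,1)% 2/7 ✓ · (4,2)% 3/8 ✓ · (4,3)% 4/8 ✓ · (4,4)% 3/5 ✓
Row 5: (5,0)% 1/3 ✓ · (5,1)@ 2/5 ✓ · (5,2)@ 1/5 ✗ · (5,3)% 4/5 ✓ · (5,4)% 3/3 ✓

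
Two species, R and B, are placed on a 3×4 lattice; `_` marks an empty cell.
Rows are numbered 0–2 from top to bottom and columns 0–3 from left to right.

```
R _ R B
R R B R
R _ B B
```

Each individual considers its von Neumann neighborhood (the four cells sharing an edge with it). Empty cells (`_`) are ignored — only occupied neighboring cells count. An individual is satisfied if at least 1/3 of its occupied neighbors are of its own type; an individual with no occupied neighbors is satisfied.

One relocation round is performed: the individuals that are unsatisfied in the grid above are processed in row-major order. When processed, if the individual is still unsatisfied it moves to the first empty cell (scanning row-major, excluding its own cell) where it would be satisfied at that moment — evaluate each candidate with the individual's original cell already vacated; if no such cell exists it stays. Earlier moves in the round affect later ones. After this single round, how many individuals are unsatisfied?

Initially unsatisfied (in order): (0,2), (0,3), (1,2), (1,3).
  (0,2) → (0,1).
  (0,3) → (0,2).
  (1,2): now satisfied by earlier moves; stays.
  (1,3) → (2,1).
Resulting grid:
R R B _
R R B _
R R B B
All satisfied now.

0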